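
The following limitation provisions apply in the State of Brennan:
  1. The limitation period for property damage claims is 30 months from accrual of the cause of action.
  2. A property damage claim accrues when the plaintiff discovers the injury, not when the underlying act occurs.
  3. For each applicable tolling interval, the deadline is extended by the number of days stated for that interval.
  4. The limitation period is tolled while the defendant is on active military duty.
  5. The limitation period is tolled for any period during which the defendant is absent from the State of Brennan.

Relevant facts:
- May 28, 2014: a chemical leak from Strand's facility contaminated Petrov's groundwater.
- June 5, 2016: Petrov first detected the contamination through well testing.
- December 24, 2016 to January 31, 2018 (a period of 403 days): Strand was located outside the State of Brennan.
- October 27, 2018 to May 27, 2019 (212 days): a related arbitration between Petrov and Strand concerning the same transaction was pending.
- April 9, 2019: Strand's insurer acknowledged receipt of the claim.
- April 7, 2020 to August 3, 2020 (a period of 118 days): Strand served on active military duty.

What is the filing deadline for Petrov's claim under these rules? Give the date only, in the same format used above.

January 12, 2020

The claim did not accrue until Petrov discovered the injury on June 5, 2016; the May 28, 2014 act date does not start the clock under the stated rule.
30 months from June 5, 2016 is December 5, 2018.
The defendant's absence from the jurisdiction from December 24, 2016 to January 31, 2018 tolled the period for 403 days, extending the deadline to January 12, 2020.
By the time the defendant's active military service began on April 7, 2020, the limitation period had already expired on January 12, 2020; that interval cannot revive it.
Although a pending arbitration ran from October 27, 2018 to May 27, 2019, the stated rules do not make that a tolling event, so it is disregarded.
None of the other events listed affects the running of the period under the stated rules.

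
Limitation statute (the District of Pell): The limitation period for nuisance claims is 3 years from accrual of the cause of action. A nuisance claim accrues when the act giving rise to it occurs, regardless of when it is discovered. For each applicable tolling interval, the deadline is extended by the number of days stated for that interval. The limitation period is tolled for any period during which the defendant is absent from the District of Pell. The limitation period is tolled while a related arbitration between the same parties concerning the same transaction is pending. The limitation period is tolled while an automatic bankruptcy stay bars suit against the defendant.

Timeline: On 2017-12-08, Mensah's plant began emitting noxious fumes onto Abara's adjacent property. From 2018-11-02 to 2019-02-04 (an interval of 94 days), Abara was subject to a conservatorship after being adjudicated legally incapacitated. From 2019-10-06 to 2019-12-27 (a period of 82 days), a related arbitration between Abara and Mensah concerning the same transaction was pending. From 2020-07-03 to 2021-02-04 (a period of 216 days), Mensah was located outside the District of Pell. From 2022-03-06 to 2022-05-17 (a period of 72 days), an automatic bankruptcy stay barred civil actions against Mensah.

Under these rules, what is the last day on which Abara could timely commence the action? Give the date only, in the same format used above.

2021-10-02

The claim accrued on 2017-12-08, when the wrongful act occurred.
3 years from 2017-12-08 is 2020-12-08.
The pending related arbitration from 2019-10-06 to 2019-12-27 tolled the period for 82 days, extending the deadline to 2021-02-28.
The period was tolled for 216 days by the defendant's absence from the jurisdiction (2020-07-03 to 2021-02-04), pushing the deadline to 2021-10-02.
The automatic bankruptcy stay from 2022-03-06 to 2022-05-17 began after the period had already run on 2021-10-02, so it has no tolling effect.
The plaintiff's legal incapacity from 2018-11-02 to 2019-02-04 does not toll the period, because no stated rule makes the plaintiff's incapacity a tolling event.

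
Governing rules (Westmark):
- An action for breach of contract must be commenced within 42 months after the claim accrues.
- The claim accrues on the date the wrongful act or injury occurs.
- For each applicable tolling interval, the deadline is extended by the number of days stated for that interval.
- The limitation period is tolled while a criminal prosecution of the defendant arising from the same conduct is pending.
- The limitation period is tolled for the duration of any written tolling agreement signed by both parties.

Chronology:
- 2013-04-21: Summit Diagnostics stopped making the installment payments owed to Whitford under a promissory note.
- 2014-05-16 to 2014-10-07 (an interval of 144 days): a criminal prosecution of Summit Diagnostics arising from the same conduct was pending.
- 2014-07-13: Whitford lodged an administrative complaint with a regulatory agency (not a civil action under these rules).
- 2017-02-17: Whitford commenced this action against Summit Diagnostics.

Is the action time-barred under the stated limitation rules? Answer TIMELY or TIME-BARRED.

TIMELY

The limitation period began to run on 2013-04-21.
42 months from 2013-04-21 is 2016-10-21.
The pending criminal prosecution from 2014-05-16 to 2014-10-07 tolled the period for 144 days, extending the deadline to 2017-03-14.
Nothing else in the chronology tolls or restarts the period.
Filing on 2017-02-17 beat the 2017-03-14 deadline — the action is timely.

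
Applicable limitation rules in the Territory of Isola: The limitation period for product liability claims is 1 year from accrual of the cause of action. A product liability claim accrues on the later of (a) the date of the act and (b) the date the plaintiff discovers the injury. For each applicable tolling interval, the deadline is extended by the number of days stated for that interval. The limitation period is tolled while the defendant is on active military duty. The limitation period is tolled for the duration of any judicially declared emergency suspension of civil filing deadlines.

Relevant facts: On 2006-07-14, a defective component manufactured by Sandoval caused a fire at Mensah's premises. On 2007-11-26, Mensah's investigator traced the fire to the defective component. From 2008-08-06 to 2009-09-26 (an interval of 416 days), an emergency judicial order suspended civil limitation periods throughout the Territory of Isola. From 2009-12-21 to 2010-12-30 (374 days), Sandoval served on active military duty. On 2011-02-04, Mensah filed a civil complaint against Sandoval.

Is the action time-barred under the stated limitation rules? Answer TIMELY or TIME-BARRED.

Taking the later of the act (2006-07-14) and discovery (2007-11-26), the claim accrued on 2007-11-26.
The untolled deadline — 1 year after 2007-11-26 — is 2008-11-26.
Because the emergency suspension of filing deadlines ran from 2008-08-06 to 2009-09-26, the deadline is extended by 416 days to 2010-01-16.
The defendant's active military service from 2009-12-21 to 2010-12-30 tolled the period for 374 days, extending the deadline to 2011-01-25.
The 2011-02-04 filing falls after the 2011-01-25 deadline; the claim is time-barred.

TIME-BARRED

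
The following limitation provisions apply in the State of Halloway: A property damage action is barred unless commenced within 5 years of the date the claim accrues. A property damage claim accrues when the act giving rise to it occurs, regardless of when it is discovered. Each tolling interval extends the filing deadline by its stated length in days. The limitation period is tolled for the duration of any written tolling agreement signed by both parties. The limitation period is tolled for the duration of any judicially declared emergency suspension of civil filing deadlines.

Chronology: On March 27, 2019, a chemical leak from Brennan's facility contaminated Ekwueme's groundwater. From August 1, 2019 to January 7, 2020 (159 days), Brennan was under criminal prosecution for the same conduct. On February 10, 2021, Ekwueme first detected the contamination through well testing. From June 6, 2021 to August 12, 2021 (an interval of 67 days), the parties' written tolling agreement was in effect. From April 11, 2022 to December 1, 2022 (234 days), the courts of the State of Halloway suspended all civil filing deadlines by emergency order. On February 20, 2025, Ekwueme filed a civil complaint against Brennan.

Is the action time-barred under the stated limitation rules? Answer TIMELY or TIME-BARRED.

Accrual is governed by the date of the act, so the period began to run on March 27, 2019; the later discovery on February 10, 2021 is irrelevant under the stated rule.
5 years from March 27, 2019 is March 27, 2024.
The period was tolled for 67 days by the written tolling agreement (June 6, 2021 to August 12, 2021), pushing the deadline to June 2, 2024.
Because the emergency suspension of filing deadlines ran from April 11, 2022 to December 1, 2022, the deadline is extended by 234 days to January 22, 2025.
The pending criminal prosecution from August 1, 2019 to January 7, 2020 does not toll the period, because no stated rule makes a criminal prosecution a tolling event.
The February 20, 2025 filing falls after the January 22, 2025 deadline; the claim is time-barred.

TIME-BARRED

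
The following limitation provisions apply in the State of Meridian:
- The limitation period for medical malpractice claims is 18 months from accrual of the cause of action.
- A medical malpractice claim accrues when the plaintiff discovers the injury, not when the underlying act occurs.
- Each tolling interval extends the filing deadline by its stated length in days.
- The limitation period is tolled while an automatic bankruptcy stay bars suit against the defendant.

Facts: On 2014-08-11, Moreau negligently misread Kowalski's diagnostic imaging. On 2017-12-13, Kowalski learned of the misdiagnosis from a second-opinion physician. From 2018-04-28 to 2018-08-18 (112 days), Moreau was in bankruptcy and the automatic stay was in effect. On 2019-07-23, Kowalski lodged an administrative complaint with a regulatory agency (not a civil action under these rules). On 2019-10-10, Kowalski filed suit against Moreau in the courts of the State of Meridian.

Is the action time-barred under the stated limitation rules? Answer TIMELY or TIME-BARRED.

Under the discovery rule, the claim accrued on 2017-12-13, when Kowalski discovered the injury — not on the 2014-08-11 date of the underlying act.
The untolled deadline — 18 months after 2017-12-13 — is 2019-06-13.
Because the automatic bankruptcy stay ran from 2018-04-28 to 2018-08-18, the deadline is extended by 112 days to 2019-10-03.
None of the other events listed affects the running of the period under the stated rules.
Filing on 2019-10-10 missed the 2019-10-03 deadline — the action is time-barred.

TIME-BARRED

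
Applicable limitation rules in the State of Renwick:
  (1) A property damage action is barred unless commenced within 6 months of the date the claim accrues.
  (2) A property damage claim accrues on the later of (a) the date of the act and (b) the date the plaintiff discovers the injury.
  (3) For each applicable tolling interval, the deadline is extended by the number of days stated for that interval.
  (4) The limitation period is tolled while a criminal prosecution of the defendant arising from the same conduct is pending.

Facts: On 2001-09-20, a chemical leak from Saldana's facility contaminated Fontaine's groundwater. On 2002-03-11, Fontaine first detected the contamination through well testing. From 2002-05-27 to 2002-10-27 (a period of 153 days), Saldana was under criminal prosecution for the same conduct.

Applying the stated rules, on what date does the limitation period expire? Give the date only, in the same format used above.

The claim accrued on 2002-03-11 — the later of the 2001-09-20 act and the 2002-03-11 discovery.
The untolled deadline — 6 months after 2002-03-11 — is 2002-09-11.
Because the pending criminal prosecution ran from 2002-05-27 to 2002-10-27, the deadline is extended by 153 days to 2003-02-11.

2003-02-11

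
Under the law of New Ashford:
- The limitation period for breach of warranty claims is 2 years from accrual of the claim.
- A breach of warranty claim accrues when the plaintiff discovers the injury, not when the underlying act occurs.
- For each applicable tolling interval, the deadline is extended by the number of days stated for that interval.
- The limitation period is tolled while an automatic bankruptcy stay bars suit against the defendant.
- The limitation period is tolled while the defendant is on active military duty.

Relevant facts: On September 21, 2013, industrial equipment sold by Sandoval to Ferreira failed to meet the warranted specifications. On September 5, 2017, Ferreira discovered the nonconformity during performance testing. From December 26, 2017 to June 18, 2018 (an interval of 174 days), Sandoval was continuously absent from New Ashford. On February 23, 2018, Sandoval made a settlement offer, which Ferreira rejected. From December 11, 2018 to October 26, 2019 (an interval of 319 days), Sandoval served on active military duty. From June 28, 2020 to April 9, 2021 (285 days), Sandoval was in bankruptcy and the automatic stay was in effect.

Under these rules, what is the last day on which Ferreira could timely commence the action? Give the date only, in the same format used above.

May 1, 2021

The claim did not accrue until Ferreira discovered the injury on September 5, 2017; the September 21, 2013 act date does not start the clock under the stated rule.
2 years from September 5, 2017 is September 5, 2019.
The defendant's active military service from December 11, 2018 to October 26, 2019 tolled the period for 319 days, extending the deadline to July 20, 2020.
The automatic bankruptcy stay from June 28, 2020 to April 9, 2021 tolled the period for 285 days, extending the deadline to May 1, 2021.
No stated provision tolls the period for the defendant's absence, so the interval from December 26, 2017 to June 18, 2018 has no effect on the deadline.
The other events in the timeline have no effect on the limitation period under the stated rules.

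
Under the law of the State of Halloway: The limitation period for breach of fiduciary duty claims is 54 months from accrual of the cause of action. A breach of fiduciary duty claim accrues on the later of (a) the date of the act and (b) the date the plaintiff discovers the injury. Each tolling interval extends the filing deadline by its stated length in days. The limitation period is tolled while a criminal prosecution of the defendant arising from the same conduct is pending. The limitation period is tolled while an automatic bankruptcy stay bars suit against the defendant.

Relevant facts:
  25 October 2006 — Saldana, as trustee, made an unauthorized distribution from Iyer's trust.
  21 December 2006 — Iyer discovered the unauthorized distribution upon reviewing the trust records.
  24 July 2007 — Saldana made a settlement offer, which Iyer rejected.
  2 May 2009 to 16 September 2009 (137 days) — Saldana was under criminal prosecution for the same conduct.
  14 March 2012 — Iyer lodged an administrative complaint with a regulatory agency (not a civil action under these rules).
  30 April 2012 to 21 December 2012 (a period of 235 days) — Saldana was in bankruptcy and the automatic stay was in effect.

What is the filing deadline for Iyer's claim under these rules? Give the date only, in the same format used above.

The claim accrued on 21 December 2006 — the later of the 25 October 2006 act and the 21 December 2006 discovery.
The untolled deadline — 54 months after 21 December 2006 — is 21 June 2011.
Because the pending criminal prosecution ran from 2 May 2009 to 16 September 2009, the deadline is extended by 137 days to 5 November 2011.
By the time the automatic bankruptcy stay began on 30 April 2012, the limitation period had already expired on 5 November 2011; that interval cannot revive it.
Nothing else in the chronology tolls or restarts the period.

5 November 2011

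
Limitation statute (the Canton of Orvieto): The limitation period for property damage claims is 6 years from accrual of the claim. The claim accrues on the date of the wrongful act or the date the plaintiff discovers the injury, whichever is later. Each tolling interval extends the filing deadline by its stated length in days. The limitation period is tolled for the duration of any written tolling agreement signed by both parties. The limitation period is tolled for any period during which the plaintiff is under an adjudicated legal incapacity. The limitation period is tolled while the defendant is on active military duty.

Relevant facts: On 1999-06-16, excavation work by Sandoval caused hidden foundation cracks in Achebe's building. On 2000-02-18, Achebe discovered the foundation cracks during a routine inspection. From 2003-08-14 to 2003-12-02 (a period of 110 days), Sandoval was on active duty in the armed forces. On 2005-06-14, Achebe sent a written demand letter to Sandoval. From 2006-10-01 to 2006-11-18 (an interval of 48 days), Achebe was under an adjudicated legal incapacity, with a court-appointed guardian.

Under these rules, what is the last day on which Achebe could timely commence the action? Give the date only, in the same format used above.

2006-06-08

Because discovery on 2000-02-18 post-dates the 1999-06-16 act, accrual under the later-of rule falls on 2000-02-18.
The untolled deadline — 6 years after 2000-02-18 — is 2006-02-18.
The period was tolled for 110 days by the defendant's active military service (2003-08-14 to 2003-12-02), pushing the deadline to 2006-06-08.
By the time the plaintiff's legal incapacity began on 2006-10-01, the limitation period had already expired on 2006-06-08; that interval cannot revive it.
Nothing else in the chronology tolls or restarts the period.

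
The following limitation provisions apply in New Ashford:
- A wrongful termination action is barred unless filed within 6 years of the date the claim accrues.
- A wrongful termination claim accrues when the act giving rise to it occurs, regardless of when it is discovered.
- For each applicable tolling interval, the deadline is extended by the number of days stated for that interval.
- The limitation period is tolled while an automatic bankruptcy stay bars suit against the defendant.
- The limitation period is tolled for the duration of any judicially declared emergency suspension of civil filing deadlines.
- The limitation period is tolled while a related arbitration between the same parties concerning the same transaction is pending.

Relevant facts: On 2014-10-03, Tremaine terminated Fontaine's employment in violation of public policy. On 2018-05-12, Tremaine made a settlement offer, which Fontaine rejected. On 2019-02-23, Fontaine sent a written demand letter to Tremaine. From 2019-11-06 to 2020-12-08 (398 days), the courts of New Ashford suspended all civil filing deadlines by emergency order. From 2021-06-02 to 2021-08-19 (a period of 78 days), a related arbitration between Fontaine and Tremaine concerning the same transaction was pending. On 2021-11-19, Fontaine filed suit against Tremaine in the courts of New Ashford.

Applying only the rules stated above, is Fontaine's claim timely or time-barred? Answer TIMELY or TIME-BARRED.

The claim accrued on 2014-10-03, the date of the act.
6 years from 2014-10-03 is 2020-10-03.
The emergency suspension of filing deadlines from 2019-11-06 to 2020-12-08 tolled the period for 398 days, extending the deadline to 2021-11-05.
The pending related arbitration from 2021-06-02 to 2021-08-19 tolled the period for 78 days, extending the deadline to 2022-01-22.
Nothing else in the chronology tolls or restarts the period.
Filing on 2021-11-19 beat the 2022-01-22 deadline — the action is timely.

TIMELY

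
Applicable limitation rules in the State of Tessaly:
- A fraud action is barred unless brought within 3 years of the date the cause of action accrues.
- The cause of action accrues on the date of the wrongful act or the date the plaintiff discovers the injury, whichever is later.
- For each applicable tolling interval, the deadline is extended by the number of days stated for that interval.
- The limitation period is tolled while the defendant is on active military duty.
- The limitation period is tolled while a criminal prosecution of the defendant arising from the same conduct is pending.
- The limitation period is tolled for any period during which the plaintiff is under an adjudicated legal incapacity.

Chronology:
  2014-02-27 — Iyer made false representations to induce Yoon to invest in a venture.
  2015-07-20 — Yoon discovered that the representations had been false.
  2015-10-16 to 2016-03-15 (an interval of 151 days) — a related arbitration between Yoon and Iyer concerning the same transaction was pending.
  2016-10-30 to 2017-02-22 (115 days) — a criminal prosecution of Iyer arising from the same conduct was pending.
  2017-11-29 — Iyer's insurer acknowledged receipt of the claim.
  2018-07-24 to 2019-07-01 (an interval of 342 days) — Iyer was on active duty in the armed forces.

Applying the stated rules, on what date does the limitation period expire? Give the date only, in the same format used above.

2019-10-20

Taking the later of the act (2014-02-27) and discovery (2015-07-20), the claim accrued on 2015-07-20.
Adding the 3 years base period to 2015-07-20 gives a deadline of 2018-07-20, before any tolling.
The pending criminal prosecution from 2016-10-30 to 2017-02-22 tolled the period for 115 days, extending the deadline to 2018-11-12.
The period was tolled for 342 days by the defendant's active military service (2018-07-24 to 2019-07-01), pushing the deadline to 2019-10-20.
Although a pending arbitration ran from 2015-10-16 to 2016-03-15, the stated rules do not make that a tolling event, so it is disregarded.
Nothing else in the chronology tolls or restarts the period.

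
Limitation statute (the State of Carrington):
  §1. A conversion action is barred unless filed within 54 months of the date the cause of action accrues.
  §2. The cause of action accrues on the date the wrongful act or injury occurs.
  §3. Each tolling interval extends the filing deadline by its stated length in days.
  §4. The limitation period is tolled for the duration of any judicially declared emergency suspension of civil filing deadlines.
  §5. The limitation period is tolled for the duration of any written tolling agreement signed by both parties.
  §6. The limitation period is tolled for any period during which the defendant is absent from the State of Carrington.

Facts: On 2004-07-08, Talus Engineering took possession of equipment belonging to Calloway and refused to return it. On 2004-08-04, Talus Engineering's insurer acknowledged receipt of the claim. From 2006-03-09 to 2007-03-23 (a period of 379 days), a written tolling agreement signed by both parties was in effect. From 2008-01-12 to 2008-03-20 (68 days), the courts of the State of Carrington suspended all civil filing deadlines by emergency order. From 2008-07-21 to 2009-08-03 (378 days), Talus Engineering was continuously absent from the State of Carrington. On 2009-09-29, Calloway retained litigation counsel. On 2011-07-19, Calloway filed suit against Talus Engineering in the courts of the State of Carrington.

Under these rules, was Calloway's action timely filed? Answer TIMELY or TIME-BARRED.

The cause of action accrued on 2004-07-08, the date of the act.
54 months from 2004-07-08 is 2009-01-08.
Because the written tolling agreement ran from 2006-03-09 to 2007-03-23, the deadline is extended by 379 days to 2010-01-22.
The emergency suspension of filing deadlines from 2008-01-12 to 2008-03-20 tolled the period for 68 days, extending the deadline to 2010-03-31.
The defendant's absence from the jurisdiction from 2008-07-21 to 2009-08-03 tolled the period for 378 days, extending the deadline to 2011-04-13.
None of the other events listed affects the running of the period under the stated rules.
Filing on 2011-07-19 missed the 2011-04-13 deadline — the action is time-barred.

TIME-BARRED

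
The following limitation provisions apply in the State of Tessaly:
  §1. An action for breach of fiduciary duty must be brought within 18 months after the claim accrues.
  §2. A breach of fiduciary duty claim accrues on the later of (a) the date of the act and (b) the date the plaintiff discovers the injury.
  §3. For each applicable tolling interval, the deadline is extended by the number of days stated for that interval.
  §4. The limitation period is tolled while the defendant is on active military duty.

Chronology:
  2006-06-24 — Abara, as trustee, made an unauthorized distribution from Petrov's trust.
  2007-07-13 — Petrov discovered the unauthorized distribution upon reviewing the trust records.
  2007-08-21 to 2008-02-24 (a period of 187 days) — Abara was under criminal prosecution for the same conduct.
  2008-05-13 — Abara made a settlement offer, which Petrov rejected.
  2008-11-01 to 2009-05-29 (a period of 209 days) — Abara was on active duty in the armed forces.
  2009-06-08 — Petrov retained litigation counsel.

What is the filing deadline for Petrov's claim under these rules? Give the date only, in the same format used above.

Because discovery on 2007-07-13 post-dates the 2006-06-24 act, accrual under the later-of rule falls on 2007-07-13.
18 months from 2007-07-13 is 2009-01-13.
The defendant's active military service from 2008-11-01 to 2009-05-29 tolled the period for 209 days, extending the deadline to 2009-08-10.
No stated provision tolls the period for a criminal prosecution, so the interval from 2007-08-21 to 2008-02-24 has no effect on the deadline.
None of the other events listed affects the running of the period under the stated rules.

2009-08-10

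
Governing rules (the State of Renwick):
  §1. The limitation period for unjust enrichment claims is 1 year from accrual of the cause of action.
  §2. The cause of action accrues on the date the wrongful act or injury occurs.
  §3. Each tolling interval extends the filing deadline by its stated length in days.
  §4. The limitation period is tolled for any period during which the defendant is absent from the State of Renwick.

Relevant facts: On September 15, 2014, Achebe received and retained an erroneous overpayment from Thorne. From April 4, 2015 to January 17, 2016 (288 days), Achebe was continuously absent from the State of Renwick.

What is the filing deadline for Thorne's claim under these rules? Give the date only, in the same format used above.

June 29, 2016

The claim accrued on September 15, 2014, when the wrongful act occurred.
1 year from September 15, 2014 is September 15, 2015.
The period was tolled for 288 days by the defendant's absence from the jurisdiction (April 4, 2015 to January 17, 2016), pushing the deadline to June 29, 2016.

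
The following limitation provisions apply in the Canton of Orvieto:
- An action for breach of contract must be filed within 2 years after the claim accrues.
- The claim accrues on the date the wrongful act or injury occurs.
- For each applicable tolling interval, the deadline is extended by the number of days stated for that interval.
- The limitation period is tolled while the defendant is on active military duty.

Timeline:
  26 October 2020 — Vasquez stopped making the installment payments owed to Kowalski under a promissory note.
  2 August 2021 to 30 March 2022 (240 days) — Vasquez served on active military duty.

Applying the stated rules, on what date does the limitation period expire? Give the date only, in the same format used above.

The claim accrued on 26 October 2020, when the wrongful act occurred.
The untolled deadline — 2 years after 26 October 2020 — is 26 October 2022.
The period was tolled for 240 days by the defendant's active military service (2 August 2021 to 30 March 2022), pushing the deadline to 23 June 2023.

23 June 2023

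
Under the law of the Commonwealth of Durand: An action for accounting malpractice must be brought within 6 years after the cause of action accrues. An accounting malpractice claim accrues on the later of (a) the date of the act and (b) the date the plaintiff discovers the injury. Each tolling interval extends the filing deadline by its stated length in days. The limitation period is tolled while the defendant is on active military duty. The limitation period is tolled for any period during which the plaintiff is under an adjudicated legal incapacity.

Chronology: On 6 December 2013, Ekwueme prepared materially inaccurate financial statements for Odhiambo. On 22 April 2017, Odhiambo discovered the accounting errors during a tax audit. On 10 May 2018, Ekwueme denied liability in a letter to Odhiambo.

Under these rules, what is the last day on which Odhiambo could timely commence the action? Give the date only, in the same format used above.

Taking the later of the act (6 December 2013) and discovery (22 April 2017), the claim accrued on 22 April 2017.
Adding the 6 years base period to 22 April 2017 gives a deadline of 22 April 2023, before any tolling.
Nothing else in the chronology tolls or restarts the period.

22 April 2023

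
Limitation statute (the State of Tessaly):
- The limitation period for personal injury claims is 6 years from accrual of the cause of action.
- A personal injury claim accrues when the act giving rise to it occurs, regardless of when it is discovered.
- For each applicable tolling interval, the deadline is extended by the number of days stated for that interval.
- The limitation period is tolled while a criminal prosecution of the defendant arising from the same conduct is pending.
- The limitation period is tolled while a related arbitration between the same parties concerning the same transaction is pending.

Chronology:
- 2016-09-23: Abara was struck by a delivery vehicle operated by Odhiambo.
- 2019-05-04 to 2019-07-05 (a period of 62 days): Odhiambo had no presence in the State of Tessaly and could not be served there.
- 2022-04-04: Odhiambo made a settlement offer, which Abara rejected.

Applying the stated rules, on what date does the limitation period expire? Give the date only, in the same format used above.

The limitation period began to run on 2016-09-23.
Adding the 6 years base period to 2016-09-23 gives a deadline of 2022-09-23, before any tolling.
The defendant's absence from the jurisdiction from 2019-05-04 to 2019-07-05 does not toll the period, because no stated rule makes the defendant's absence a tolling event.
Nothing else in the chronology tolls or restarts the period.

2022-09-23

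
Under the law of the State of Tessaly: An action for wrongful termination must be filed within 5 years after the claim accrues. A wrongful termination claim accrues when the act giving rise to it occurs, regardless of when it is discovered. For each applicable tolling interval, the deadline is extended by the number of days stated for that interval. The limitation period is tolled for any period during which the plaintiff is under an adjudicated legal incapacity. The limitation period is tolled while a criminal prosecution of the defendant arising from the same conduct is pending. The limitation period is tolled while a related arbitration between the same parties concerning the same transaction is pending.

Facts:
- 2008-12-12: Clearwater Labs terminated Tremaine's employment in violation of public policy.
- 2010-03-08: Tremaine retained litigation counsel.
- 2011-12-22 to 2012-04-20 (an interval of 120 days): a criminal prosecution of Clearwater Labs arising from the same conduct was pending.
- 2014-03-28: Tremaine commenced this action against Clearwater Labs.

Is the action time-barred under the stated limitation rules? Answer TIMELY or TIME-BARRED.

The claim accrued on 2008-12-12, when the wrongful act occurred.
Adding the 5 years base period to 2008-12-12 gives a deadline of 2013-12-12, before any tolling.
The period was tolled for 120 days by the pending criminal prosecution (2011-12-22 to 2012-04-20), pushing the deadline to 2014-04-11.
Nothing else in the chronology tolls or restarts the period.
Filing on 2014-03-28 beat the 2014-04-11 deadline — the action is timely.

TIMELY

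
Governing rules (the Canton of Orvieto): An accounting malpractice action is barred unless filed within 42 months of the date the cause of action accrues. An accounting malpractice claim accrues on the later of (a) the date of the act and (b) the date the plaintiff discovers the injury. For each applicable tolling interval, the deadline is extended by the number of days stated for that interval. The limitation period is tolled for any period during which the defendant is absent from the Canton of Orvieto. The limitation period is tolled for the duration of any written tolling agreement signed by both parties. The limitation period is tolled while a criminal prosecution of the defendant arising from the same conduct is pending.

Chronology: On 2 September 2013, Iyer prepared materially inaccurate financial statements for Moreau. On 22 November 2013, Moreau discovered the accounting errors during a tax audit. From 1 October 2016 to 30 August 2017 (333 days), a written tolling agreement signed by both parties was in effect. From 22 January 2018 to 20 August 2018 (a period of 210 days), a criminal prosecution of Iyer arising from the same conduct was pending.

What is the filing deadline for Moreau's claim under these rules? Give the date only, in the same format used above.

Because discovery on 22 November 2013 post-dates the 2 September 2013 act, accrual under the later-of rule falls on 22 November 2013.
Adding the 42 months base period to 22 November 2013 gives a deadline of 22 May 2017, before any tolling.
The period was tolled for 333 days by the written tolling agreement (1 October 2016 to 30 August 2017), pushing the deadline to 20 April 2018.
The pending criminal prosecution from 22 January 2018 to 20 August 2018 tolled the period for 210 days, extending the deadline to 16 November 2018.

16 November 2018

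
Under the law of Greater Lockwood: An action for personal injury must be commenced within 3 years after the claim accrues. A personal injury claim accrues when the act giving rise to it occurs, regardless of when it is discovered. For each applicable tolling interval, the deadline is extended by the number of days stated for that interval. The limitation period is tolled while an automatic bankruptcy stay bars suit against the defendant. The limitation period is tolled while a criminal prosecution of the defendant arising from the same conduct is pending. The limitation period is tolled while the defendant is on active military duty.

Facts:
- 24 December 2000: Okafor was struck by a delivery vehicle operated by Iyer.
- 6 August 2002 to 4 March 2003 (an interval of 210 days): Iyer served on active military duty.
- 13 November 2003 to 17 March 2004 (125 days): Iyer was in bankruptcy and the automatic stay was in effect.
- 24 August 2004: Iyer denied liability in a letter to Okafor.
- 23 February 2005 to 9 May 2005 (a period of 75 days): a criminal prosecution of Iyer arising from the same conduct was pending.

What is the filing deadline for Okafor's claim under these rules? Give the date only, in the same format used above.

23 November 2004

The limitation period began to run on 24 December 2000.
The untolled deadline — 3 years after 24 December 2000 — is 24 December 2003.
The defendant's active military service from 6 August 2002 to 4 March 2003 tolled the period for 210 days, extending the deadline to 21 July 2004.
The automatic bankruptcy stay from 13 November 2003 to 17 March 2004 tolled the period for 125 days, extending the deadline to 23 November 2004.
By the time the pending criminal prosecution began on 23 February 2005, the limitation period had already expired on 23 November 2004; that interval cannot revive it.
None of the other events listed affects the running of the period under the stated rules.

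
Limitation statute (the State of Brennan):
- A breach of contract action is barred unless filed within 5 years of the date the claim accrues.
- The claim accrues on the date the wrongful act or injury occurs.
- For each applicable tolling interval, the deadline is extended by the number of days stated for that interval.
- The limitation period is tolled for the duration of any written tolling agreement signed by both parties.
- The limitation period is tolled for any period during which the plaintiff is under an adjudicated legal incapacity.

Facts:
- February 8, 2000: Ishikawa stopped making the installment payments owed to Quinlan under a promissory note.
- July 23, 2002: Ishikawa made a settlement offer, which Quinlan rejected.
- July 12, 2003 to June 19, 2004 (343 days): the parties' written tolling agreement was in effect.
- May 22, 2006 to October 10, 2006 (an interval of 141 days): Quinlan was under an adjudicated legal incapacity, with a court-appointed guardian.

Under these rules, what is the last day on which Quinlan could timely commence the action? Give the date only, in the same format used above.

The claim accrued on February 8, 2000, when the wrongful act occurred.
The untolled deadline — 5 years after February 8, 2000 — is February 8, 2005.
Because the written tolling agreement ran from July 12, 2003 to June 19, 2004, the deadline is extended by 343 days to January 17, 2006.
The plaintiff's legal incapacity starting May 22, 2006 came too late — the period had run on January 17, 2006 — and so does not extend the deadline.
None of the other events listed affects the running of the period under the stated rules.

January 17, 2006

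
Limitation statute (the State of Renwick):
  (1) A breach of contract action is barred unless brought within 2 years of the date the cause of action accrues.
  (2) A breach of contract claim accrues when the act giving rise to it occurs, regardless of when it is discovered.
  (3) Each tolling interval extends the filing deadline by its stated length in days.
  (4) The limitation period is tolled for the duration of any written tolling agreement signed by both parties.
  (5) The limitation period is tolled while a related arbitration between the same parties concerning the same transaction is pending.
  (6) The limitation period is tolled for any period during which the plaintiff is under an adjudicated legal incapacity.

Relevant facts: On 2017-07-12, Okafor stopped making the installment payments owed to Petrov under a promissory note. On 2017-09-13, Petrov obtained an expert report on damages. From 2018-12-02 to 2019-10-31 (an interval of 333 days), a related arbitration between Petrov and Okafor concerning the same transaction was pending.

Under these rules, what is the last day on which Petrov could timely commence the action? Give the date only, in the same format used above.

The cause of action accrued on 2017-07-12, the date of the act.
Adding the 2 years base period to 2017-07-12 gives a deadline of 2019-07-12, before any tolling.
The period was tolled for 333 days by the pending related arbitration (2018-12-02 to 2019-10-31), pushing the deadline to 2020-06-09.
The other events in the timeline have no effect on the limitation period under the stated rules.

2020-06-09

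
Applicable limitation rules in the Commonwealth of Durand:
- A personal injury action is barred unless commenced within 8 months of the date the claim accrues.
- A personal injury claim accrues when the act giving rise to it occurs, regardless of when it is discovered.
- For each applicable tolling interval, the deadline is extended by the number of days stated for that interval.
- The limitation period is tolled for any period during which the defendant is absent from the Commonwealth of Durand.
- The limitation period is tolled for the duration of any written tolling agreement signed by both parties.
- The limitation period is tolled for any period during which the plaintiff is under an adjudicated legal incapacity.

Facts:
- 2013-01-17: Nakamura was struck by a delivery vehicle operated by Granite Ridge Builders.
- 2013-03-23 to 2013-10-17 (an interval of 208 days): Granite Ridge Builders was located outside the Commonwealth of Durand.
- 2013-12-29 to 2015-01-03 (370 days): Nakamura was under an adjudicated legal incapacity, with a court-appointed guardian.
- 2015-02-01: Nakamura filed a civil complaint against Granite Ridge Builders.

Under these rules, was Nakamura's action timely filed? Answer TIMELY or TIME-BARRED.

TIMELY

The limitation period began to run on 2013-01-17.
The untolled deadline — 8 months after 2013-01-17 — is 2013-09-17.
Because the defendant's absence from the jurisdiction ran from 2013-03-23 to 2013-10-17, the deadline is extended by 208 days to 2014-04-13.
The period was tolled for 370 days by the plaintiff's legal incapacity (2013-12-29 to 2015-01-03), pushing the deadline to 2015-04-18.
Filing on 2015-02-01 beat the 2015-04-18 deadline — the action is timely.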